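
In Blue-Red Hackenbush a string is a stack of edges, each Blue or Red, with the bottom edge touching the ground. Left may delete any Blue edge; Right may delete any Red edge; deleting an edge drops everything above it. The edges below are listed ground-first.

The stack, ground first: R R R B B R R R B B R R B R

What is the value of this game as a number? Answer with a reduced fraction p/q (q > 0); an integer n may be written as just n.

-5019/2048

Recurse on prefixes of the 14-edge string R R R B B R R R B B R R B R:
g(R) = { none | 0 } = -1
g(RR) = { none | -1; 0 } = -2
g(RRR) = { none | -2; -1; 0 } = -3
g(RRRB) = { -3 | -2; -1; 0 } = -5/2
g(RRRBB) = { -3; -5/2 | -2; -1; 0 } = -9/4
g(RRRBBR) = { -3; -5/2 | -9/4; -2; -1; 0 } = -19/8
g(RRRBBRR) = { -3; -5/2 | -19/8; -9/4; -2; -1; 0 } = -39/16
g(RRRBBRRR) = { -3; -5/2 | -39/16; -19/8; -9/4; -2; -1; 0 } = -79/32
g(RRRBBRRRB) = { -3; -5/2; -79/32 | -39/16; -19/8; -9/4; -2; -1; 0 } = -157/64
g(RRRBBRRRBB) = { -3; -5/2; -79/32; -157/64 | -39/16; -19/8; -9/4; -2; -1; 0 } = -313/128
g(RRRBBRRRBBR) = { -3; -5/2; -79/32; -157/64 | -313/128; -39/16; -19/8; -9/4; -2; -1; 0 } = -627/256
g(RRRBBRRRBBRR) = { -3; -5/2; -79/32; -157/64 | -627/256; -313/128; -39/16; -19/8; -9/4; -2; -1; 0 } = -1255/512
g(RRRBBRRRBBRRB) = { -3; -5/2; -79/32; -157/64; -1255/512 | -627/256; -313/128; -39/16; -19/8; -9/4; -2; -1; 0 } = -2509/1024
g(RRRBBRRRBBRRBR) = { -3; -5/2; -79/32; -157/64; -1255/512 | -2509/1024; -627/256; -313/128; -39/16; -19/8; -9/4; -2; -1; 0 } = -5019/2048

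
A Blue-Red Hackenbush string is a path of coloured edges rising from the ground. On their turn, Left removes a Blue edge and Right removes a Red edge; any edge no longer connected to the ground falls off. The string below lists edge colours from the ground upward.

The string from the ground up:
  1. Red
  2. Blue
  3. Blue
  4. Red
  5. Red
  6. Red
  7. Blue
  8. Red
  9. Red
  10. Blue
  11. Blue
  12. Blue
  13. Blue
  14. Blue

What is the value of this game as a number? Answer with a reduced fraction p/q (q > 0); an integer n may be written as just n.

R: Left { ∅ }, Right { 0 } => simplest -1
RB: Left { -1 }, Right { 0 } => simplest -1/2
RBB: Left { -1,-1/2 }, Right { 0 } => simplest -1/4
RBBR: Left { -1,-1/2 }, Right { -1/4,0 } => simplest -3/8
RBBRR: Left { -1,-1/2 }, Right { -3/8,-1/4,0 } => simplest -7/16
RBBRRR: Left { -1,-1/2 }, Right { -7/16,-3/8,-1/4,0 } => simplest -15/32
RBBRRRB: Left { -1,-1/2,-15/32 }, Right { -7/16,-3/8,-1/4,0 } => simplest -29/64
RBBRRRBR: Left { -1,-1/2,-15/32 }, Right { -29/64,-7/16,-3/8,-1/4,0 } => simplest -59/128
RBBRRRBRR: Left { -1,-1/2,-15/32 }, Right { -59/128,-29/64,-7/16,-3/8,-1/4,0 } => simplest -119/256
RBBRRRBRRB: Left { -1,-1/2,-15/32,-119/256 }, Right { -59/128,-29/64,-7/16,-3/8,-1/4,0 } => simplest -237/512
RBBRRRBRRBB: Left { -1,-1/2,-15/32,-119/256,-237/512 }, Right { -59/128,-29/64,-7/16,-3/8,-1/4,0 } => simplest -473/1024
RBBRRRBRRBBB: Left { -1,-1/2,-15/32,-119/256,-237/512,-473/1024 }, Right { -59/128,-29/64,-7/16,-3/8,-1/4,0 } => simplest -945/2048
RBBRRRBRRBBBB: Left { -1,-1/2,-15/32,-119/256,-237/512,-473/1024,-945/2048 }, Right { -59/128,-29/64,-7/16,-3/8,-1/4,0 } => simplest -1889/4096
RBBRRRBRRBBBBB: Left { -1,-1/2,-15/32,-119/256,-237/512,-473/1024,-945/2048,-1889/4096 }, Right { -59/128,-29/64,-7/16,-3/8,-1/4,0 } => simplest -3777/8192

-3777/8192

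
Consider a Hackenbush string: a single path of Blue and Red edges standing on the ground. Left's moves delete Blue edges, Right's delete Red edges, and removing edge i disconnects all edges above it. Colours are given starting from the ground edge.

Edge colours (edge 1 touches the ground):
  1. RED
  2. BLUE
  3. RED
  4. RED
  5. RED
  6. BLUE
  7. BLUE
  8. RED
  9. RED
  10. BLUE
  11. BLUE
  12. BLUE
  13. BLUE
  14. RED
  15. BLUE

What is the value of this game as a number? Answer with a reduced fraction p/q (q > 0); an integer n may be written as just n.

-14725/16384

Prefix values for RED BLUE RED RED RED BLUE BLUE RED RED BLUE BLUE BLUE BLUE RED BLUE via {L|R} + simplicity:
g_1 [R]  L=[—]  R=[0]  so -1
g_2 [RB]  L=[-1]  R=[0]  so -1/2
g_3 [RBR]  L=[-1]  R=[-1/2; 0]  so -3/4
g_4 [RBRR]  L=[-1]  R=[-3/4; -1/2; 0]  so -7/8
g_5 [RBRRR]  L=[-1]  R=[-7/8; -3/4; -1/2; 0]  so -15/16
g_6 [RBRRRB]  L=[-1; -15/16]  R=[-7/8; -3/4; -1/2; 0]  so -29/32
g_7 [RBRRRBB]  L=[-1; -15/16; -29/32]  R=[-7/8; -3/4; -1/2; 0]  so -57/64
g_8 [RBRRRBBR]  L=[-1; -15/16; -29/32]  R=[-57/64; -7/8; -3/4; -1/2; 0]  so -115/128
g_9 [RBRRRBBRR]  L=[-1; -15/16; -29/32]  R=[-115/128; -57/64; -7/8; -3/4; -1/2; 0]  so -231/256
g_10 [RBRRRBBRRB]  L=[-1; -15/16; -29/32; -231/256]  R=[-115/128; -57/64; -7/8; -3/4; -1/2; 0]  so -461/512
g_11 [RBRRRBBRRBB]  L=[-1; -15/16; -29/32; -231/256; -461/512]  R=[-115/128; -57/64; -7/8; -3/4; -1/2; 0]  so -921/1024
g_12 [RBRRRBBRRBBB]  L=[-1; -15/16; -29/32; -231/256; -461/512; -921/1024]  R=[-115/128; -57/64; -7/8; -3/4; -1/2; 0]  so -1841/2048
g_13 [RBRRRBBRRBBBB]  L=[-1; -15/16; -29/32; -231/256; -461/512; -921/1024; -1841/2048]  R=[-115/128; -57/64; -7/8; -3/4; -1/2; 0]  so -3681/4096
g_14 [RBRRRBBRRBBBBR]  L=[-1; -15/16; -29/32; -231/256; -461/512; -921/1024; -1841/2048]  R=[-3681/4096; -115/128; -57/64; -7/8; -3/4; -1/2; 0]  so -7363/8192
g_15 [RBRRRBBRRBBBBRB]  L=[-1; -15/16; -29/32; -231/256; -461/512; -921/1024; -1841/2048; -7363/8192]  R=[-3681/4096; -115/128; -57/64; -7/8; -3/4; -1/2; 0]  so -14725/16384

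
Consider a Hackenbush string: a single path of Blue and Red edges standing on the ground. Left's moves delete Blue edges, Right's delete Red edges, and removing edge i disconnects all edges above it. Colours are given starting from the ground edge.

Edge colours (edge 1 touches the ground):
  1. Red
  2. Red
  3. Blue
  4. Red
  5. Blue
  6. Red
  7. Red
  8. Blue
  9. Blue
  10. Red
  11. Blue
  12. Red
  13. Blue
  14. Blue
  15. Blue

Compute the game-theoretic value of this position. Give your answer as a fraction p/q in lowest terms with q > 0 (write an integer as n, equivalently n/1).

-13905/8192

Build val(s[:k]) for k = 1..15, string s = Red Red Blue Red Blue Red Red Blue Blue Red Blue Red Blue Blue Blue.
edge 1 of 15 (Red): { ∅ | 0 } = -1
edge 2 of 15 (Red): { ∅ | -1 0 } = -2
edge 3 of 15 (Blue): { -2 | -1 0 } = -3/2
edge 4 of 15 (Red): { -2 | -3/2 -1 0 } = -7/4
edge 5 of 15 (Blue): { -2 -7/4 | -3/2 -1 0 } = -13/8
edge 6 of 15 (Red): { -2 -7/4 | -13/8 -3/2 -1 0 } = -27/16
edge 7 of 15 (Red): { -2 -7/4 | -27/16 -13/8 -3/2 -1 0 } = -55/32
edge 8 of 15 (Blue): { -2 -7/4 -55/32 | -27/16 -13/8 -3/2 -1 0 } = -109/64
edge 9 of 15 (Blue): { -2 -7/4 -55/32 -109/64 | -27/16 -13/8 -3/2 -1 0 } = -217/128
edge 10 of 15 (Red): { -2 -7/4 -55/32 -109/64 | -217/128 -27/16 -13/8 -3/2 -1 0 } = -435/256
edge 11 of 15 (Blue): { -2 -7/4 -55/32 -109/64 -435/256 | -217/128 -27/16 -13/8 -3/2 -1 0 } = -869/512
edge 12 of 15 (Red): { -2 -7/4 -55/32 -109/64 -435/256 | -869/512 -217/128 -27/16 -13/8 -3/2 -1 0 } = -1739/1024
edge 13 of 15 (Blue): { -2 -7/4 -55/32 -109/64 -435/256 -1739/1024 | -869/512 -217/128 -27/16 -13/8 -3/2 -1 0 } = -3477/2048
edge 14 of 15 (Blue): { -2 -7/4 -55/32 -109/64 -435/256 -1739/1024 -3477/2048 | -869/512 -217/128 -27/16 -13/8 -3/2 -1 0 } = -6953/4096
edge 15 of 15 (Blue): { -2 -7/4 -55/32 -109/64 -435/256 -1739/1024 -3477/2048 -6953/4096 | -869/512 -217/128 -27/16 -13/8 -3/2 -1 0 } = -13905/8192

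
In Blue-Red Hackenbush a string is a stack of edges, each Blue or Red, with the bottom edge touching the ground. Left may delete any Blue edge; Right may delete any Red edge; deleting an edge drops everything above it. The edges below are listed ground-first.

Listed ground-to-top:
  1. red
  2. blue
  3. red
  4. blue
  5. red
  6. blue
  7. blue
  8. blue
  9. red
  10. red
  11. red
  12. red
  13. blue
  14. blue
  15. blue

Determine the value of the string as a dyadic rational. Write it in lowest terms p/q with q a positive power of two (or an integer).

edge 1 of 15 (red): { · | 0 } -> -1
edge 2 of 15 (blue): { -1 | 0 } -> -1/2
edge 3 of 15 (red): { -1 | -1/2 0 } -> -3/4
edge 4 of 15 (blue): { -1 -3/4 | -1/2 0 } -> -5/8
edge 5 of 15 (red): { -1 -3/4 | -5/8 -1/2 0 } -> -11/16
edge 6 of 15 (blue): { -1 -3/4 -11/16 | -5/8 -1/2 0 } -> -21/32
edge 7 of 15 (blue): { -1 -3/4 -11/16 -21/32 | -5/8 -1/2 0 } -> -41/64
edge 8 of 15 (blue): { -1 -3/4 -11/16 -21/32 -41/64 | -5/8 -1/2 0 } -> -81/128
edge 9 of 15 (red): { -1 -3/4 -11/16 -21/32 -41/64 | -81/128 -5/8 -1/2 0 } -> -163/256
edge 10 of 15 (red): { -1 -3/4 -11/16 -21/32 -41/64 | -163/256 -81/128 -5/8 -1/2 0 } -> -327/512
edge 11 of 15 (red): { -1 -3/4 -11/16 -21/32 -41/64 | -327/512 -163/256 -81/128 -5/8 -1/2 0 } -> -655/1024
edge 12 of 15 (red): { -1 -3/4 -11/16 -21/32 -41/64 | -655/1024 -327/512 -163/256 -81/128 -5/8 -1/2 0 } -> -1311/2048
edge 13 of 15 (blue): { -1 -3/4 -11/16 -21/32 -41/64 -1311/2048 | -655/1024 -327/512 -163/256 -81/128 -5/8 -1/2 0 } -> -2621/4096
edge 14 of 15 (blue): { -1 -3/4 -11/16 -21/32 -41/64 -1311/2048 -2621/4096 | -655/1024 -327/512 -163/256 -81/128 -5/8 -1/2 0 } -> -5241/8192
edge 15 of 15 (blue): { -1 -3/4 -11/16 -21/32 -41/64 -1311/2048 -2621/4096 -5241/8192 | -655/1024 -327/512 -163/256 -81/128 -5/8 -1/2 0 } -> -10481/16384

-10481/16384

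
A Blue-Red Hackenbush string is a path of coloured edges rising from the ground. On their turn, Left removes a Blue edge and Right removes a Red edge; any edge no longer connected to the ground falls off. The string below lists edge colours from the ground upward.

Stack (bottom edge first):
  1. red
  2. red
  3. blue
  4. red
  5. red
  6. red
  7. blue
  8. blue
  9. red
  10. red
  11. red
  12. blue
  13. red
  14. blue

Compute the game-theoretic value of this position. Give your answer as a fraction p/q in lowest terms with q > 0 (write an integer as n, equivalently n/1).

value(r) = {  | 0 } gives -1
value(rr) = {  | -1; 0 } gives -2
value(rrb) = { -2 | -1; 0 } gives -3/2
value(rrbr) = { -2 | -3/2; -1; 0 } gives -7/4
value(rrbrr) = { -2 | -7/4; -3/2; -1; 0 } gives -15/8
value(rrbrrr) = { -2 | -15/8; -7/4; -3/2; -1; 0 } gives -31/16
value(rrbrrrb) = { -2; -31/16 | -15/8; -7/4; -3/2; -1; 0 } gives -61/32
value(rrbrrrbb) = { -2; -31/16; -61/32 | -15/8; -7/4; -3/2; -1; 0 } gives -121/64
value(rrbrrrbbr) = { -2; -31/16; -61/32 | -121/64; -15/8; -7/4; -3/2; -1; 0 } gives -243/128
value(rrbrrrbbrr) = { -2; -31/16; -61/32 | -243/128; -121/64; -15/8; -7/4; -3/2; -1; 0 } gives -487/256
value(rrbrrrbbrrr) = { -2; -31/16; -61/32 | -487/256; -243/128; -121/64; -15/8; -7/4; -3/2; -1; 0 } gives -975/512
value(rrbrrrbbrrrb) = { -2; -31/16; -61/32; -975/512 | -487/256; -243/128; -121/64; -15/8; -7/4; -3/2; -1; 0 } gives -1949/1024
value(rrbrrrbbrrrbr) = { -2; -31/16; -61/32; -975/512 | -1949/1024; -487/256; -243/128; -121/64; -15/8; -7/4; -3/2; -1; 0 } gives -3899/2048
value(rrbrrrbbrrrbrb) = { -2; -31/16; -61/32; -975/512; -3899/2048 | -1949/1024; -487/256; -243/128; -121/64; -15/8; -7/4; -3/2; -1; 0 } gives -7797/4096

-7797/4096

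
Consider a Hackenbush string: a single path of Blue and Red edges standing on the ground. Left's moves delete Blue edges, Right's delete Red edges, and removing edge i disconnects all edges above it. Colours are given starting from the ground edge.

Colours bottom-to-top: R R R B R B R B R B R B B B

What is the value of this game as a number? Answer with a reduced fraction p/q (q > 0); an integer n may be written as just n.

-5457/2048

edge 1 of 14 (R): { none | 0 } gives -1
edge 2 of 14 (R): { none | -1, 0 } gives -2
edge 3 of 14 (R): { none | -2, -1, 0 } gives -3
edge 4 of 14 (B): { -3 | -2, -1, 0 } gives -5/2
edge 5 of 14 (R): { -3 | -5/2, -2, -1, 0 } gives -11/4
edge 6 of 14 (B): { -3, -11/4 | -5/2, -2, -1, 0 } gives -21/8
edge 7 of 14 (R): { -3, -11/4 | -21/8, -5/2, -2, -1, 0 } gives -43/16
edge 8 of 14 (B): { -3, -11/4, -43/16 | -21/8, -5/2, -2, -1, 0 } gives -85/32
edge 9 of 14 (R): { -3, -11/4, -43/16 | -85/32, -21/8, -5/2, -2, -1, 0 } gives -171/64
edge 10 of 14 (B): { -3, -11/4, -43/16, -171/64 | -85/32, -21/8, -5/2, -2, -1, 0 } gives -341/128
edge 11 of 14 (R): { -3, -11/4, -43/16, -171/64 | -341/128, -85/32, -21/8, -5/2, -2, -1, 0 } gives -683/256
edge 12 of 14 (B): { -3, -11/4, -43/16, -171/64, -683/256 | -341/128, -85/32, -21/8, -5/2, -2, -1, 0 } gives -1365/512
edge 13 of 14 (B): { -3, -11/4, -43/16, -171/64, -683/256, -1365/512 | -341/128, -85/32, -21/8, -5/2, -2, -1, 0 } gives -2729/1024
edge 14 of 14 (B): { -3, -11/4, -43/16, -171/64, -683/256, -1365/512, -2729/1024 | -341/128, -85/32, -21/8, -5/2, -2, -1, 0 } gives -5457/2048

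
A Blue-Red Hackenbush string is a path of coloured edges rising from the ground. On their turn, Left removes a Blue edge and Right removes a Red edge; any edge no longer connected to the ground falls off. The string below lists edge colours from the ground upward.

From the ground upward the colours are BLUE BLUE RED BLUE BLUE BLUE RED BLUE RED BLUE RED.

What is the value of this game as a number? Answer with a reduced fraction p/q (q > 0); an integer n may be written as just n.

981/512

B: Left { 0 }, Right { ∅ } gives simplest 1
BB: Left { 0,1 }, Right { ∅ } gives simplest 2
BBR: Left { 0,1 }, Right { 2 } gives simplest 3/2
BBRB: Left { 0,1,3/2 }, Right { 2 } gives simplest 7/4
BBRBB: Left { 0,1,3/2,7/4 }, Right { 2 } gives simplest 15/8
BBRBBB: Left { 0,1,3/2,7/4,15/8 }, Right { 2 } gives simplest 31/16
BBRBBBR: Left { 0,1,3/2,7/4,15/8 }, Right { 31/16,2 } gives simplest 61/32
BBRBBBRB: Left { 0,1,3/2,7/4,15/8,61/32 }, Right { 31/16,2 } gives simplest 123/64
BBRBBBRBR: Left { 0,1,3/2,7/4,15/8,61/32 }, Right { 123/64,31/16,2 } gives simplest 245/128
BBRBBBRBRB: Left { 0,1,3/2,7/4,15/8,61/32,245/128 }, Right { 123/64,31/16,2 } gives simplest 491/256
BBRBBBRBRBR: Left { 0,1,3/2,7/4,15/8,61/32,245/128 }, Right { 491/256,123/64,31/16,2 } gives simplest 981/512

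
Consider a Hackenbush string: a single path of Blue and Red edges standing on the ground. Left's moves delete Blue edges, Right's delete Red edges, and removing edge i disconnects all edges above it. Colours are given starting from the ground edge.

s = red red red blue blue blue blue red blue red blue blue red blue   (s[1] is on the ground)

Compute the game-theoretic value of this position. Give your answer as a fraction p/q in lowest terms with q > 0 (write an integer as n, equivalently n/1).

value_1 [r]  L=[∅]  R=[0]  → -1
value_2 [rr]  L=[∅]  R=[-1, 0]  → -2
value_3 [rrr]  L=[∅]  R=[-2, -1, 0]  → -3
value_4 [rrrb]  L=[-3]  R=[-2, -1, 0]  → -5/2
value_5 [rrrbb]  L=[-3, -5/2]  R=[-2, -1, 0]  → -9/4
value_6 [rrrbbb]  L=[-3, -5/2, -9/4]  R=[-2, -1, 0]  → -17/8
value_7 [rrrbbbb]  L=[-3, -5/2, -9/4, -17/8]  R=[-2, -1, 0]  → -33/16
value_8 [rrrbbbbr]  L=[-3, -5/2, -9/4, -17/8]  R=[-33/16, -2, -1, 0]  → -67/32
value_9 [rrrbbbbrb]  L=[-3, -5/2, -9/4, -17/8, -67/32]  R=[-33/16, -2, -1, 0]  → -133/64
value_10 [rrrbbbbrbr]  L=[-3, -5/2, -9/4, -17/8, -67/32]  R=[-133/64, -33/16, -2, -1, 0]  → -267/128
value_11 [rrrbbbbrbrb]  L=[-3, -5/2, -9/4, -17/8, -67/32, -267/128]  R=[-133/64, -33/16, -2, -1, 0]  → -533/256
value_12 [rrrbbbbrbrbb]  L=[-3, -5/2, -9/4, -17/8, -67/32, -267/128, -533/256]  R=[-133/64, -33/16, -2, -1, 0]  → -1065/512
value_13 [rrrbbbbrbrbbr]  L=[-3, -5/2, -9/4, -17/8, -67/32, -267/128, -533/256]  R=[-1065/512, -133/64, -33/16, -2, -1, 0]  → -2131/1024
value_14 [rrrbbbbrbrbbrb]  L=[-3, -5/2, -9/4, -17/8, -67/32, -267/128, -533/256, -2131/1024]  R=[-1065/512, -133/64, -33/16, -2, -1, 0]  → -4261/2048

-4261/2048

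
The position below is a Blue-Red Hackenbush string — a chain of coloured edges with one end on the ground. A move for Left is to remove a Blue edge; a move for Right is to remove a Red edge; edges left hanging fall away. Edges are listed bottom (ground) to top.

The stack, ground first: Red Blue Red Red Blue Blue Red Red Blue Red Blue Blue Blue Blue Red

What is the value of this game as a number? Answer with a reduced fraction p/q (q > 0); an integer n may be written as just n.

-13123/16384

step 1: add Red to get R; options L={ — } R={ 0 } => -1
step 2: add Blue to get RB; options L={ -1 } R={ 0 } => -1/2
step 3: add Red to get RBR; options L={ -1 } R={ -1/2 0 } => -3/4
step 4: add Red to get RBRR; options L={ -1 } R={ -3/4 -1/2 0 } => -7/8
step 5: add Blue to get RBRRB; options L={ -1 -7/8 } R={ -3/4 -1/2 0 } => -13/16
step 6: add Blue to get RBRRBB; options L={ -1 -7/8 -13/16 } R={ -3/4 -1/2 0 } => -25/32
step 7: add Red to get RBRRBBR; options L={ -1 -7/8 -13/16 } R={ -25/32 -3/4 -1/2 0 } => -51/64
step 8: add Red to get RBRRBBRR; options L={ -1 -7/8 -13/16 } R={ -51/64 -25/32 -3/4 -1/2 0 } => -103/128
step 9: add Blue to get RBRRBBRRB; options L={ -1 -7/8 -13/16 -103/128 } R={ -51/64 -25/32 -3/4 -1/2 0 } => -205/256
step 10: add Red to get RBRRBBRRBR; options L={ -1 -7/8 -13/16 -103/128 } R={ -205/256 -51/64 -25/32 -3/4 -1/2 0 } => -411/512
step 11: add Blue to get RBRRBBRRBRB; options L={ -1 -7/8 -13/16 -103/128 -411/512 } R={ -205/256 -51/64 -25/32 -3/4 -1/2 0 } => -821/1024
step 12: add Blue to get RBRRBBRRBRBB; options L={ -1 -7/8 -13/16 -103/128 -411/512 -821/1024 } R={ -205/256 -51/64 -25/32 -3/4 -1/2 0 } => -1641/2048
step 13: add Blue to get RBRRBBRRBRBBB; options L={ -1 -7/8 -13/16 -103/128 -411/512 -821/1024 -1641/2048 } R={ -205/256 -51/64 -25/32 -3/4 -1/2 0 } => -3281/4096
step 14: add Blue to get RBRRBBRRBRBBBB; options L={ -1 -7/8 -13/16 -103/128 -411/512 -821/1024 -1641/2048 -3281/4096 } R={ -205/256 -51/64 -25/32 -3/4 -1/2 0 } => -6561/8192
step 15: add Red to get RBRRBBRRBRBBBBR; options L={ -1 -7/8 -13/16 -103/128 -411/512 -821/1024 -1641/2048 -3281/4096 } R={ -6561/8192 -205/256 -51/64 -25/32 -3/4 -1/2 0 } => -13123/16384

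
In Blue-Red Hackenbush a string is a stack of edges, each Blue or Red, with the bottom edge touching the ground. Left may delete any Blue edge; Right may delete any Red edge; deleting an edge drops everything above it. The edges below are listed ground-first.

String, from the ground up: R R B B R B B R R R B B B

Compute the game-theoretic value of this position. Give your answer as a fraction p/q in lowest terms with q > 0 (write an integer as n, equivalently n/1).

g_1 [R]  L=[∅]  R=[0]  => -1
g_2 [RR]  L=[∅]  R=[-1; 0]  => -2
g_3 [RRB]  L=[-2]  R=[-1; 0]  => -3/2
g_4 [RRBB]  L=[-2; -3/2]  R=[-1; 0]  => -5/4
g_5 [RRBBR]  L=[-2; -3/2]  R=[-5/4; -1; 0]  => -11/8
g_6 [RRBBRB]  L=[-2; -3/2; -11/8]  R=[-5/4; -1; 0]  => -21/16
g_7 [RRBBRBB]  L=[-2; -3/2; -11/8; -21/16]  R=[-5/4; -1; 0]  => -41/32
g_8 [RRBBRBBR]  L=[-2; -3/2; -11/8; -21/16]  R=[-41/32; -5/4; -1; 0]  => -83/64
g_9 [RRBBRBBRR]  L=[-2; -3/2; -11/8; -21/16]  R=[-83/64; -41/32; -5/4; -1; 0]  => -167/128
g_10 [RRBBRBBRRR]  L=[-2; -3/2; -11/8; -21/16]  R=[-167/128; -83/64; -41/32; -5/4; -1; 0]  => -335/256
g_11 [RRBBRBBRRRB]  L=[-2; -3/2; -11/8; -21/16; -335/256]  R=[-167/128; -83/64; -41/32; -5/4; -1; 0]  => -669/512
g_12 [RRBBRBBRRRBB]  L=[-2; -3/2; -11/8; -21/16; -335/256; -669/512]  R=[-167/128; -83/64; -41/32; -5/4; -1; 0]  => -1337/1024
g_13 [RRBBRBBRRRBBB]  L=[-2; -3/2; -11/8; -21/16; -335/256; -669/512; -1337/1024]  R=[-167/128; -83/64; -41/32; -5/4; -1; 0]  => -2673/2048

-2673/2048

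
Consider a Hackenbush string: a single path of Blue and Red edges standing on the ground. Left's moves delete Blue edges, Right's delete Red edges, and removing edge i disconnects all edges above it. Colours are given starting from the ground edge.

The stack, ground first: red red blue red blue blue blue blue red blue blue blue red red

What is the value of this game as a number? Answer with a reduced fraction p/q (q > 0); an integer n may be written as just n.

Recurse on prefixes of the 14-edge string red red blue red blue blue blue blue red blue blue blue red red:
edge 1 of 14 (red): { (no moves) | 0 } so -1
edge 2 of 14 (red): { (no moves) | -1 0 } so -2
edge 3 of 14 (blue): { -2 | -1 0 } so -3/2
edge 4 of 14 (red): { -2 | -3/2 -1 0 } so -7/4
edge 5 of 14 (blue): { -2 -7/4 | -3/2 -1 0 } so -13/8
edge 6 of 14 (blue): { -2 -7/4 -13/8 | -3/2 -1 0 } so -25/16
edge 7 of 14 (blue): { -2 -7/4 -13/8 -25/16 | -3/2 -1 0 } so -49/32
edge 8 of 14 (blue): { -2 -7/4 -13/8 -25/16 -49/32 | -3/2 -1 0 } so -97/64
edge 9 of 14 (red): { -2 -7/4 -13/8 -25/16 -49/32 | -97/64 -3/2 -1 0 } so -195/128
edge 10 of 14 (blue): { -2 -7/4 -13/8 -25/16 -49/32 -195/128 | -97/64 -3/2 -1 0 } so -389/256
edge 11 of 14 (blue): { -2 -7/4 -13/8 -25/16 -49/32 -195/128 -389/256 | -97/64 -3/2 -1 0 } so -777/512
edge 12 of 14 (blue): { -2 -7/4 -13/8 -25/16 -49/32 -195/128 -389/256 -777/512 | -97/64 -3/2 -1 0 } so -1553/1024
edge 13 of 14 (red): { -2 -7/4 -13/8 -25/16 -49/32 -195/128 -389/256 -777/512 | -1553/1024 -97/64 -3/2 -1 0 } so -3107/2048
edge 14 of 14 (red): { -2 -7/4 -13/8 -25/16 -49/32 -195/128 -389/256 -777/512 | -3107/2048 -1553/1024 -97/64 -3/2 -1 0 } so -6215/4096

-6215/4096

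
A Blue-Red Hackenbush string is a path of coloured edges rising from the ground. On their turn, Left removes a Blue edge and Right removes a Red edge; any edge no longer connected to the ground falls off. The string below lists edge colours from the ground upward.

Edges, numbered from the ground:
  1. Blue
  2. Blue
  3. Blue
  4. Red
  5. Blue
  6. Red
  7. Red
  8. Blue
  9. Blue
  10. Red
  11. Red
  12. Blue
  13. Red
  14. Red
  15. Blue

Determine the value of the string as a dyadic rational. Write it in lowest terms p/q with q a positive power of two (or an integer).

10643/4096

step 1: add Blue to get B; options L={ 0 } R={ ∅ } => 1
step 2: add Blue to get BB; options L={ 0 1 } R={ ∅ } => 2
step 3: add Blue to get BBB; options L={ 0 1 2 } R={ ∅ } => 3
step 4: add Red to get BBBR; options L={ 0 1 2 } R={ 3 } => 5/2
step 5: add Blue to get BBBRB; options L={ 0 1 2 5/2 } R={ 3 } => 11/4
step 6: add Red to get BBBRBR; options L={ 0 1 2 5/2 } R={ 11/4 3 } => 21/8
step 7: add Red to get BBBRBRR; options L={ 0 1 2 5/2 } R={ 21/8 11/4 3 } => 41/16
step 8: add Blue to get BBBRBRRB; options L={ 0 1 2 5/2 41/16 } R={ 21/8 11/4 3 } => 83/32
step 9: add Blue to get BBBRBRRBB; options L={ 0 1 2 5/2 41/16 83/32 } R={ 21/8 11/4 3 } => 167/64
step 10: add Red to get BBBRBRRBBR; options L={ 0 1 2 5/2 41/16 83/32 } R={ 167/64 21/8 11/4 3 } => 333/128
step 11: add Red to get BBBRBRRBBRR; options L={ 0 1 2 5/2 41/16 83/32 } R={ 333/128 167/64 21/8 11/4 3 } => 665/256
step 12: add Blue to get BBBRBRRBBRRB; options L={ 0 1 2 5/2 41/16 83/32 665/256 } R={ 333/128 167/64 21/8 11/4 3 } => 1331/512
step 13: add Red to get BBBRBRRBBRRBR; options L={ 0 1 2 5/2 41/16 83/32 665/256 } R={ 1331/512 333/128 167/64 21/8 11/4 3 } => 2661/1024
step 14: add Red to get BBBRBRRBBRRBRR; options L={ 0 1 2 5/2 41/16 83/32 665/256 } R={ 2661/1024 1331/512 333/128 167/64 21/8 11/4 3 } => 5321/2048
step 15: add Blue to get BBBRBRRBBRRBRRB; options L={ 0 1 2 5/2 41/16 83/32 665/256 5321/2048 } R={ 2661/1024 1331/512 333/128 167/64 21/8 11/4 3 } => 10643/4096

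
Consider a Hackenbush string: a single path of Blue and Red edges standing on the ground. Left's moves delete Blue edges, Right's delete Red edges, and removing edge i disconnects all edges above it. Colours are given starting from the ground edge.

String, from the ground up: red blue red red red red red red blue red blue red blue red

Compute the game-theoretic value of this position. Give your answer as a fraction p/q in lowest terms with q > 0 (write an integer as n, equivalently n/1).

-8107/8192

Prefix values for red blue red red red red red red blue red blue red blue red via {L|R} + simplicity:
r: Left { · }, Right { 0 } → simplest -1
rb: Left { -1 }, Right { 0 } → simplest -1/2
rbr: Left { -1 }, Right { -1/2; 0 } → simplest -3/4
rbrr: Left { -1 }, Right { -3/4; -1/2; 0 } → simplest -7/8
rbrrr: Left { -1 }, Right { -7/8; -3/4; -1/2; 0 } → simplest -15/16
rbrrrr: Left { -1 }, Right { -15/16; -7/8; -3/4; -1/2; 0 } → simplest -31/32
rbrrrrr: Left { -1 }, Right { -31/32; -15/16; -7/8; -3/4; -1/2; 0 } → simplest -63/64
rbrrrrrr: Left { -1 }, Right { -63/64; -31/32; -15/16; -7/8; -3/4; -1/2; 0 } → simplest -127/128
rbrrrrrrb: Left { -1; -127/128 }, Right { -63/64; -31/32; -15/16; -7/8; -3/4; -1/2; 0 } → simplest -253/256
rbrrrrrrbr: Left { -1; -127/128 }, Right { -253/256; -63/64; -31/32; -15/16; -7/8; -3/4; -1/2; 0 } → simplest -507/512
rbrrrrrrbrb: Left { -1; -127/128; -507/512 }, Right { -253/256; -63/64; -31/32; -15/16; -7/8; -3/4; -1/2; 0 } → simplest -1013/1024
rbrrrrrrbrbr: Left { -1; -127/128; -507/512 }, Right { -1013/1024; -253/256; -63/64; -31/32; -15/16; -7/8; -3/4; -1/2; 0 } → simplest -2027/2048
rbrrrrrrbrbrb: Left { -1; -127/128; -507/512; -2027/2048 }, Right { -1013/1024; -253/256; -63/64; -31/32; -15/16; -7/8; -3/4; -1/2; 0 } → simplest -4053/4096
rbrrrrrrbrbrbr: Left { -1; -127/128; -507/512; -2027/2048 }, Right { -4053/4096; -1013/1024; -253/256; -63/64; -31/32; -15/16; -7/8; -3/4; -1/2; 0 } → simplest -8107/8192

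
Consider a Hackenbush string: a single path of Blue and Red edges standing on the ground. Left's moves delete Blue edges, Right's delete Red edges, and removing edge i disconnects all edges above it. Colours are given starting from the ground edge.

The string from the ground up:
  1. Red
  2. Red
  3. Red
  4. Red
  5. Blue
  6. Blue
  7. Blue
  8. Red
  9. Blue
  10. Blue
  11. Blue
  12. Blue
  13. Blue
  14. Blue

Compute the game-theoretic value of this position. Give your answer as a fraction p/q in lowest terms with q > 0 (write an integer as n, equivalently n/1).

-3201/1024

Build v(s[:k]) for k = 1..14, string s = Red Red Red Red Blue Blue Blue Red Blue Blue Blue Blue Blue Blue.
v_1 [R]  L=[—]  R=[0]  -> -1
v_2 [RR]  L=[—]  R=[-1, 0]  -> -2
v_3 [RRR]  L=[—]  R=[-2, -1, 0]  -> -3
v_4 [RRRR]  L=[—]  R=[-3, -2, -1, 0]  -> -4
v_5 [RRRRB]  L=[-4]  R=[-3, -2, -1, 0]  -> -7/2
v_6 [RRRRBB]  L=[-4, -7/2]  R=[-3, -2, -1, 0]  -> -13/4
v_7 [RRRRBBB]  L=[-4, -7/2, -13/4]  R=[-3, -2, -1, 0]  -> -25/8
v_8 [RRRRBBBR]  L=[-4, -7/2, -13/4]  R=[-25/8, -3, -2, -1, 0]  -> -51/16
v_9 [RRRRBBBRB]  L=[-4, -7/2, -13/4, -51/16]  R=[-25/8, -3, -2, -1, 0]  -> -101/32
v_10 [RRRRBBBRBB]  L=[-4, -7/2, -13/4, -51/16, -101/32]  R=[-25/8, -3, -2, -1, 0]  -> -201/64
v_11 [RRRRBBBRBBB]  L=[-4, -7/2, -13/4, -51/16, -101/32, -201/64]  R=[-25/8, -3, -2, -1, 0]  -> -401/128
v_12 [RRRRBBBRBBBB]  L=[-4, -7/2, -13/4, -51/16, -101/32, -201/64, -401/128]  R=[-25/8, -3, -2, -1, 0]  -> -801/256
v_13 [RRRRBBBRBBBBB]  L=[-4, -7/2, -13/4, -51/16, -101/32, -201/64, -401/128, -801/256]  R=[-25/8, -3, -2, -1, 0]  -> -1601/512
v_14 [RRRRBBBRBBBBBB]  L=[-4, -7/2, -13/4, -51/16, -101/32, -201/64, -401/128, -801/256, -1601/512]  R=[-25/8, -3, -2, -1, 0]  -> -3201/1024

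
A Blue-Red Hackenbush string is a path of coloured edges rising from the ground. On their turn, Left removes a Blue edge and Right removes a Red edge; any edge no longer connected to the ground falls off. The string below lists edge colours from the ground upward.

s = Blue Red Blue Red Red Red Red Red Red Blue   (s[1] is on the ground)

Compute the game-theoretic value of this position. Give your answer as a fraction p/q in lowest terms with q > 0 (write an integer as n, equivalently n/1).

259/512

edge 1 of 10 (Blue): { 0 |  } => 1
edge 2 of 10 (Red): { 0 | 1 } => 1/2
edge 3 of 10 (Blue): { 0, 1/2 | 1 } => 3/4
edge 4 of 10 (Red): { 0, 1/2 | 3/4, 1 } => 5/8
edge 5 of 10 (Red): { 0, 1/2 | 5/8, 3/4, 1 } => 9/16
edge 6 of 10 (Red): { 0, 1/2 | 9/16, 5/8, 3/4, 1 } => 17/32
edge 7 of 10 (Red): { 0, 1/2 | 17/32, 9/16, 5/8, 3/4, 1 } => 33/64
edge 8 of 10 (Red): { 0, 1/2 | 33/64, 17/32, 9/16, 5/8, 3/4, 1 } => 65/128
edge 9 of 10 (Red): { 0, 1/2 | 65/128, 33/64, 17/32, 9/16, 5/8, 3/4, 1 } => 129/256
edge 10 of 10 (Blue): { 0, 1/2, 129/256 | 65/128, 33/64, 17/32, 9/16, 5/8, 3/4, 1 } => 259/512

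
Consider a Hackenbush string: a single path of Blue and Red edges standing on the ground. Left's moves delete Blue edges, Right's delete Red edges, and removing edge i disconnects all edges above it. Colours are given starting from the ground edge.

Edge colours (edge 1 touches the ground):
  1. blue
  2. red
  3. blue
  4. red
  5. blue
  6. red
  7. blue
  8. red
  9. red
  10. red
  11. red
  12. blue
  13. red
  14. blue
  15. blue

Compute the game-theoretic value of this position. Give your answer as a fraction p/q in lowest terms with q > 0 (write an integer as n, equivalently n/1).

10775/16384

b: Left { 0 }, Right { ∅ } -> simplest 1
br: Left { 0 }, Right { 1 } -> simplest 1/2
brb: Left { 0 1/2 }, Right { 1 } -> simplest 3/4
brbr: Left { 0 1/2 }, Right { 3/4 1 } -> simplest 5/8
brbrb: Left { 0 1/2 5/8 }, Right { 3/4 1 } -> simplest 11/16
brbrbr: Left { 0 1/2 5/8 }, Right { 11/16 3/4 1 } -> simplest 21/32
brbrbrb: Left { 0 1/2 5/8 21/32 }, Right { 11/16 3/4 1 } -> simplest 43/64
brbrbrbr: Left { 0 1/2 5/8 21/32 }, Right { 43/64 11/16 3/4 1 } -> simplest 85/128
brbrbrbrr: Left { 0 1/2 5/8 21/32 }, Right { 85/128 43/64 11/16 3/4 1 } -> simplest 169/256
brbrbrbrrr: Left { 0 1/2 5/8 21/32 }, Right { 169/256 85/128 43/64 11/16 3/4 1 } -> simplest 337/512
brbrbrbrrrr: Left { 0 1/2 5/8 21/32 }, Right { 337/512 169/256 85/128 43/64 11/16 3/4 1 } -> simplest 673/1024
brbrbrbrrrrb: Left { 0 1/2 5/8 21/32 673/1024 }, Right { 337/512 169/256 85/128 43/64 11/16 3/4 1 } -> simplest 1347/2048
brbrbrbrrrrbr: Left { 0 1/2 5/8 21/32 673/1024 }, Right { 1347/2048 337/512 169/256 85/128 43/64 11/16 3/4 1 } -> simplest 2693/4096
brbrbrbrrrrbrb: Left { 0 1/2 5/8 21/32 673/1024 2693/4096 }, Right { 1347/2048 337/512 169/256 85/128 43/64 11/16 3/4 1 } -> simplest 5387/8192
brbrbrbrrrrbrbb: Left { 0 1/2 5/8 21/32 673/1024 2693/4096 5387/8192 }, Right { 1347/2048 337/512 169/256 85/128 43/64 11/16 3/4 1 } -> simplest 10775/16384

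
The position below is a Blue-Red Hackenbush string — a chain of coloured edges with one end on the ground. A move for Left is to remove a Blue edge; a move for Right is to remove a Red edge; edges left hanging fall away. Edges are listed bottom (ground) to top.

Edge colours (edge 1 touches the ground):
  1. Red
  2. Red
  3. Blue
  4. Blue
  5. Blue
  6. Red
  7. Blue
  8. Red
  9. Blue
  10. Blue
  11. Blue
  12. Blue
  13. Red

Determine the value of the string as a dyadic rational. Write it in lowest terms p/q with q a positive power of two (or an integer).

edge 1 of 13 (Red): { (no moves) | 0 } ⇒ -1
edge 2 of 13 (Red): { (no moves) | -1,0 } ⇒ -2
edge 3 of 13 (Blue): { -2 | -1,0 } ⇒ -3/2
edge 4 of 13 (Blue): { -2,-3/2 | -1,0 } ⇒ -5/4
edge 5 of 13 (Blue): { -2,-3/2,-5/4 | -1,0 } ⇒ -9/8
edge 6 of 13 (Red): { -2,-3/2,-5/4 | -9/8,-1,0 } ⇒ -19/16
edge 7 of 13 (Blue): { -2,-3/2,-5/4,-19/16 | -9/8,-1,0 } ⇒ -37/32
edge 8 of 13 (Red): { -2,-3/2,-5/4,-19/16 | -37/32,-9/8,-1,0 } ⇒ -75/64
edge 9 of 13 (Blue): { -2,-3/2,-5/4,-19/16,-75/64 | -37/32,-9/8,-1,0 } ⇒ -149/128
edge 10 of 13 (Blue): { -2,-3/2,-5/4,-19/16,-75/64,-149/128 | -37/32,-9/8,-1,0 } ⇒ -297/256
edge 11 of 13 (Blue): { -2,-3/2,-5/4,-19/16,-75/64,-149/128,-297/256 | -37/32,-9/8,-1,0 } ⇒ -593/512
edge 12 of 13 (Blue): { -2,-3/2,-5/4,-19/16,-75/64,-149/128,-297/256,-593/512 | -37/32,-9/8,-1,0 } ⇒ -1185/1024
edge 13 of 13 (Red): { -2,-3/2,-5/4,-19/16,-75/64,-149/128,-297/256,-593/512 | -1185/1024,-37/32,-9/8,-1,0 } ⇒ -2371/2048

-2371/2048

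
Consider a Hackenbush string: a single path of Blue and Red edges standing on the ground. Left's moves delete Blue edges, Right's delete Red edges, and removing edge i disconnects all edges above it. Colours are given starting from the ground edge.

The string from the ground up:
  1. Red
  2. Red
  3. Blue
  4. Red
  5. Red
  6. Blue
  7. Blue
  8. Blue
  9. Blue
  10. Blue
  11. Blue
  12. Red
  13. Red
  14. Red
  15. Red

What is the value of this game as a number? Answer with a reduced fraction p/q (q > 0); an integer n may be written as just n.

-14367/8192

v_1 [R]  L=[(no moves)]  R=[0]  gives -1
v_2 [RR]  L=[(no moves)]  R=[-1; 0]  gives -2
v_3 [RRB]  L=[-2]  R=[-1; 0]  gives -3/2
v_4 [RRBR]  L=[-2]  R=[-3/2; -1; 0]  gives -7/4
v_5 [RRBRR]  L=[-2]  R=[-7/4; -3/2; -1; 0]  gives -15/8
v_6 [RRBRRB]  L=[-2; -15/8]  R=[-7/4; -3/2; -1; 0]  gives -29/16
v_7 [RRBRRBB]  L=[-2; -15/8; -29/16]  R=[-7/4; -3/2; -1; 0]  gives -57/32
v_8 [RRBRRBBB]  L=[-2; -15/8; -29/16; -57/32]  R=[-7/4; -3/2; -1; 0]  gives -113/64
v_9 [RRBRRBBBB]  L=[-2; -15/8; -29/16; -57/32; -113/64]  R=[-7/4; -3/2; -1; 0]  gives -225/128
v_10 [RRBRRBBBBB]  L=[-2; -15/8; -29/16; -57/32; -113/64; -225/128]  R=[-7/4; -3/2; -1; 0]  gives -449/256
v_11 [RRBRRBBBBBB]  L=[-2; -15/8; -29/16; -57/32; -113/64; -225/128; -449/256]  R=[-7/4; -3/2; -1; 0]  gives -897/512
v_12 [RRBRRBBBBBBR]  L=[-2; -15/8; -29/16; -57/32; -113/64; -225/128; -449/256]  R=[-897/512; -7/4; -3/2; -1; 0]  gives -1795/1024
v_13 [RRBRRBBBBBBRR]  L=[-2; -15/8; -29/16; -57/32; -113/64; -225/128; -449/256]  R=[-1795/1024; -897/512; -7/4; -3/2; -1; 0]  gives -3591/2048
v_14 [RRBRRBBBBBBRRR]  L=[-2; -15/8; -29/16; -57/32; -113/64; -225/128; -449/256]  R=[-3591/2048; -1795/1024; -897/512; -7/4; -3/2; -1; 0]  gives -7183/4096
v_15 [RRBRRBBBBBBRRRR]  L=[-2; -15/8; -29/16; -57/32; -113/64; -225/128; -449/256]  R=[-7183/4096; -3591/2048; -1795/1024; -897/512; -7/4; -3/2; -1; 0]  gives -14367/8192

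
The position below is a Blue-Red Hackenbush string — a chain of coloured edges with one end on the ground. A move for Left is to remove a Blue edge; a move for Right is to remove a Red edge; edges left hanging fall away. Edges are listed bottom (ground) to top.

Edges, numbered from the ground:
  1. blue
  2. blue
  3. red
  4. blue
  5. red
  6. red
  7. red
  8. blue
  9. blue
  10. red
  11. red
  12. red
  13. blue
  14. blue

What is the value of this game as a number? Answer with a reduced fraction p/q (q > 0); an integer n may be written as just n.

6343/4096

Prefix values for blue blue red blue red red red blue blue red red red blue blue via {L|R} + simplicity:
val(b) = { 0 | · } so 1
val(bb) = { 0; 1 | · } so 2
val(bbr) = { 0; 1 | 2 } so 3/2
val(bbrb) = { 0; 1; 3/2 | 2 } so 7/4
val(bbrbr) = { 0; 1; 3/2 | 7/4; 2 } so 13/8
val(bbrbrr) = { 0; 1; 3/2 | 13/8; 7/4; 2 } so 25/16
val(bbrbrrr) = { 0; 1; 3/2 | 25/16; 13/8; 7/4; 2 } so 49/32
val(bbrbrrrb) = { 0; 1; 3/2; 49/32 | 25/16; 13/8; 7/4; 2 } so 99/64
val(bbrbrrrbb) = { 0; 1; 3/2; 49/32; 99/64 | 25/16; 13/8; 7/4; 2 } so 199/128
val(bbrbrrrbbr) = { 0; 1; 3/2; 49/32; 99/64 | 199/128; 25/16; 13/8; 7/4; 2 } so 397/256
val(bbrbrrrbbrr) = { 0; 1; 3/2; 49/32; 99/64 | 397/256; 199/128; 25/16; 13/8; 7/4; 2 } so 793/512
val(bbrbrrrbbrrr) = { 0; 1; 3/2; 49/32; 99/64 | 793/512; 397/256; 199/128; 25/16; 13/8; 7/4; 2 } so 1585/1024
val(bbrbrrrbbrrrb) = { 0; 1; 3/2; 49/32; 99/64; 1585/1024 | 793/512; 397/256; 199/128; 25/16; 13/8; 7/4; 2 } so 3171/2048
val(bbrbrrrbbrrrbb) = { 0; 1; 3/2; 49/32; 99/64; 1585/1024; 3171/2048 | 793/512; 397/256; 199/128; 25/16; 13/8; 7/4; 2 } so 6343/4096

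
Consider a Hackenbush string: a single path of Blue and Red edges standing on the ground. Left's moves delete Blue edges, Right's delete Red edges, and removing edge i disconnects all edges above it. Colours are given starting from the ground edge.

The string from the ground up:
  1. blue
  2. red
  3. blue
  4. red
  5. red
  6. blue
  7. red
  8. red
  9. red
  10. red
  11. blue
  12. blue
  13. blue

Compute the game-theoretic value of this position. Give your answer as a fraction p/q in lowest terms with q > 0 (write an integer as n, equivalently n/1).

2319/4096

G_1 [b]  L=[0]  R=[none]  → 1
G_2 [br]  L=[0]  R=[1]  → 1/2
G_3 [brb]  L=[0; 1/2]  R=[1]  → 3/4
G_4 [brbr]  L=[0; 1/2]  R=[3/4; 1]  → 5/8
G_5 [brbrr]  L=[0; 1/2]  R=[5/8; 3/4; 1]  → 9/16
G_6 [brbrrb]  L=[0; 1/2; 9/16]  R=[5/8; 3/4; 1]  → 19/32
G_7 [brbrrbr]  L=[0; 1/2; 9/16]  R=[19/32; 5/8; 3/4; 1]  → 37/64
G_8 [brbrrbrr]  L=[0; 1/2; 9/16]  R=[37/64; 19/32; 5/8; 3/4; 1]  → 73/128
G_9 [brbrrbrrr]  L=[0; 1/2; 9/16]  R=[73/128; 37/64; 19/32; 5/8; 3/4; 1]  → 145/256
G_10 [brbrrbrrrr]  L=[0; 1/2; 9/16]  R=[145/256; 73/128; 37/64; 19/32; 5/8; 3/4; 1]  → 289/512
G_11 [brbrrbrrrrb]  L=[0; 1/2; 9/16; 289/512]  R=[145/256; 73/128; 37/64; 19/32; 5/8; 3/4; 1]  → 579/1024
G_12 [brbrrbrrrrbb]  L=[0; 1/2; 9/16; 289/512; 579/1024]  R=[145/256; 73/128; 37/64; 19/32; 5/8; 3/4; 1]  → 1159/2048
G_13 [brbrrbrrrrbbb]  L=[0; 1/2; 9/16; 289/512; 579/1024; 1159/2048]  R=[145/256; 73/128; 37/64; 19/32; 5/8; 3/4; 1]  → 2319/4096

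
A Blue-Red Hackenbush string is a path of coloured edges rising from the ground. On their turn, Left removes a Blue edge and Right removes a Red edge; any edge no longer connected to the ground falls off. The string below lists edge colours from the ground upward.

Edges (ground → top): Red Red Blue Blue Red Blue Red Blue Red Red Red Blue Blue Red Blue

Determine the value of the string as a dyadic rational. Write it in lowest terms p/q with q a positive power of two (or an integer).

-10981/8192

Prefix values for Red Red Blue Blue Red Blue Red Blue Red Red Red Blue Blue Red Blue via {L|R} + simplicity:
edge 1 of 15 (Red): { (no moves) | 0 } gives -1
edge 2 of 15 (Red): { (no moves) | -1, 0 } gives -2
edge 3 of 15 (Blue): { -2 | -1, 0 } gives -3/2
edge 4 of 15 (Blue): { -2, -3/2 | -1, 0 } gives -5/4
edge 5 of 15 (Red): { -2, -3/2 | -5/4, -1, 0 } gives -11/8
edge 6 of 15 (Blue): { -2, -3/2, -11/8 | -5/4, -1, 0 } gives -21/16
edge 7 of 15 (Red): { -2, -3/2, -11/8 | -21/16, -5/4, -1, 0 } gives -43/32
edge 8 of 15 (Blue): { -2, -3/2, -11/8, -43/32 | -21/16, -5/4, -1, 0 } gives -85/64
edge 9 of 15 (Red): { -2, -3/2, -11/8, -43/32 | -85/64, -21/16, -5/4, -1, 0 } gives -171/128
edge 10 of 15 (Red): { -2, -3/2, -11/8, -43/32 | -171/128, -85/64, -21/16, -5/4, -1, 0 } gives -343/256
edge 11 of 15 (Red): { -2, -3/2, -11/8, -43/32 | -343/256, -171/128, -85/64, -21/16, -5/4, -1, 0 } gives -687/512
edge 12 of 15 (Blue): { -2, -3/2, -11/8, -43/32, -687/512 | -343/256, -171/128, -85/64, -21/16, -5/4, -1, 0 } gives -1373/1024
edge 13 of 15 (Blue): { -2, -3/2, -11/8, -43/32, -687/512, -1373/1024 | -343/256, -171/128, -85/64, -21/16, -5/4, -1, 0 } gives -2745/2048
edge 14 of 15 (Red): { -2, -3/2, -11/8, -43/32, -687/512, -1373/1024 | -2745/2048, -343/256, -171/128, -85/64, -21/16, -5/4, -1, 0 } gives -5491/4096
edge 15 of 15 (Blue): { -2, -3/2, -11/8, -43/32, -687/512, -1373/1024, -5491/4096 | -2745/2048, -343/256, -171/128, -85/64, -21/16, -5/4, -1, 0 } gives -10981/8192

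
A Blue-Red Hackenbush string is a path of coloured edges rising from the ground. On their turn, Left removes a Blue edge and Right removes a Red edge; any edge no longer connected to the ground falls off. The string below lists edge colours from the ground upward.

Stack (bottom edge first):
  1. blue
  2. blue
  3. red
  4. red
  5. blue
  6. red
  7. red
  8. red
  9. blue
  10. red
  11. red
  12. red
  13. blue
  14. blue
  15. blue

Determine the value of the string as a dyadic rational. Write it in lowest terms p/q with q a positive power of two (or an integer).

10383/8192

Recurse on prefixes of the 15-edge string blue blue red red blue red red red blue red red red blue blue blue:
value_1 [b]  L=[0]  R=[—]  → 1
value_2 [bb]  L=[0; 1]  R=[—]  → 2
value_3 [bbr]  L=[0; 1]  R=[2]  → 3/2
value_4 [bbrr]  L=[0; 1]  R=[3/2; 2]  → 5/4
value_5 [bbrrb]  L=[0; 1; 5/4]  R=[3/2; 2]  → 11/8
value_6 [bbrrbr]  L=[0; 1; 5/4]  R=[11/8; 3/2; 2]  → 21/16
value_7 [bbrrbrr]  L=[0; 1; 5/4]  R=[21/16; 11/8; 3/2; 2]  → 41/32
value_8 [bbrrbrrr]  L=[0; 1; 5/4]  R=[41/32; 21/16; 11/8; 3/2; 2]  → 81/64
value_9 [bbrrbrrrb]  L=[0; 1; 5/4; 81/64]  R=[41/32; 21/16; 11/8; 3/2; 2]  → 163/128
value_10 [bbrrbrrrbr]  L=[0; 1; 5/4; 81/64]  R=[163/128; 41/32; 21/16; 11/8; 3/2; 2]  → 325/256
value_11 [bbrrbrrrbrr]  L=[0; 1; 5/4; 81/64]  R=[325/256; 163/128; 41/32; 21/16; 11/8; 3/2; 2]  → 649/512
value_12 [bbrrbrrrbrrr]  L=[0; 1; 5/4; 81/64]  R=[649/512; 325/256; 163/128; 41/32; 21/16; 11/8; 3/2; 2]  → 1297/1024
value_13 [bbrrbrrrbrrrb]  L=[0; 1; 5/4; 81/64; 1297/1024]  R=[649/512; 325/256; 163/128; 41/32; 21/16; 11/8; 3/2; 2]  → 2595/2048
value_14 [bbrrbrrrbrrrbb]  L=[0; 1; 5/4; 81/64; 1297/1024; 2595/2048]  R=[649/512; 325/256; 163/128; 41/32; 21/16; 11/8; 3/2; 2]  → 5191/4096
value_15 [bbrrbrrrbrrrbbb]  L=[0; 1; 5/4; 81/64; 1297/1024; 2595/2048; 5191/4096]  R=[649/512; 325/256; 163/128; 41/32; 21/16; 11/8; 3/2; 2]  → 10383/8192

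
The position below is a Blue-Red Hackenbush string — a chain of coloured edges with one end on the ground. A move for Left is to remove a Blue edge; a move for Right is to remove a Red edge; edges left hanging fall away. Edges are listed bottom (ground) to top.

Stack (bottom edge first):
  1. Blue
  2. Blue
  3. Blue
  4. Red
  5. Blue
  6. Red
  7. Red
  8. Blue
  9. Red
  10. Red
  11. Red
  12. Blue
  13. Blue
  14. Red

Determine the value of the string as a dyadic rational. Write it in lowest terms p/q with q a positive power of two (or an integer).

v(B) = { 0 | — } — 1
v(BB) = { 0 1 | — } — 2
v(BBB) = { 0 1 2 | — } — 3
v(BBBR) = { 0 1 2 | 3 } — 5/2
v(BBBRB) = { 0 1 2 5/2 | 3 } — 11/4
v(BBBRBR) = { 0 1 2 5/2 | 11/4 3 } — 21/8
v(BBBRBRR) = { 0 1 2 5/2 | 21/8 11/4 3 } — 41/16
v(BBBRBRRB) = { 0 1 2 5/2 41/16 | 21/8 11/4 3 } — 83/32
v(BBBRBRRBR) = { 0 1 2 5/2 41/16 | 83/32 21/8 11/4 3 } — 165/64
v(BBBRBRRBRR) = { 0 1 2 5/2 41/16 | 165/64 83/32 21/8 11/4 3 } — 329/128
v(BBBRBRRBRRR) = { 0 1 2 5/2 41/16 | 329/128 165/64 83/32 21/8 11/4 3 } — 657/256
v(BBBRBRRBRRRB) = { 0 1 2 5/2 41/16 657/256 | 329/128 165/64 83/32 21/8 11/4 3 } — 1315/512
v(BBBRBRRBRRRBB) = { 0 1 2 5/2 41/16 657/256 1315/512 | 329/128 165/64 83/32 21/8 11/4 3 } — 2631/1024
v(BBBRBRRBRRRBBR) = { 0 1 2 5/2 41/16 657/256 1315/512 | 2631/1024 329/128 165/64 83/32 21/8 11/4 3 } — 5261/2048

5261/2048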